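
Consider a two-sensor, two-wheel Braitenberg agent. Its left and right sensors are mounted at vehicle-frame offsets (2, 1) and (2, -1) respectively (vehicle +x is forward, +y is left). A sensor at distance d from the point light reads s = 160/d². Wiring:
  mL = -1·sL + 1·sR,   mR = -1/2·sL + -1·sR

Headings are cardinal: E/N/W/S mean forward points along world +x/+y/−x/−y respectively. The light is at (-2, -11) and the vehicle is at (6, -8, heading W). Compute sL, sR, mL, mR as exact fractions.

left sensor world pos  = (4, -9); dL² = 40
right sensor world pos = (4, -7); dR² = 52
sL = 160/40 = 4
sR = 160/52 = 40/13
mL = -1·sL + 1·sR = -12/13
mR = -1/2·sL + -1·sR = -66/13

4 40/13 -12/13 -66/13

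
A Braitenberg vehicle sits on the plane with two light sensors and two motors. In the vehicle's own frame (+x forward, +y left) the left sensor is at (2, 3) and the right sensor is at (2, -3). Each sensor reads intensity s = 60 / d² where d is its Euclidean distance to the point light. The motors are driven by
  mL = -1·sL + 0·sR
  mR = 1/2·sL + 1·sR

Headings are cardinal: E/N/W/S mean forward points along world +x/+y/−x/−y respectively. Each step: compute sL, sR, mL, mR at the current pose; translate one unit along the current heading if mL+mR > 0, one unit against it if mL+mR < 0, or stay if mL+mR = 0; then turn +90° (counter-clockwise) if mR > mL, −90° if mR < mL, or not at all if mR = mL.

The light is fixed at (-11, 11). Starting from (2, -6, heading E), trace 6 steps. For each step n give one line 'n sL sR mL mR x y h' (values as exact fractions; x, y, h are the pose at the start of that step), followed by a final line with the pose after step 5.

0 60/421 12/125 -60/421 8802/52625 2 -6 E
1 30/173 30/257 -30/173 9045/44461 3 -6 N
2 12/101 60/313 -12/101 7938/31613 3 -5 W
3 3/29 15/106 -3/29 297/1537 2 -5 S
4 60/421 12/125 -60/421 8802/52625 2 -6 E
5 30/173 30/257 -30/173 9045/44461 3 -6 N
final 3 -5 W

n=0: pose=(2,-6,E); sL=60/421, sR=12/125; mL=-60/421, mR=8802/52625; mL+mR=1302/52625 → advance +1; mR−mL=16302/52625 → turn +1·90°
n=1: pose=(3,-6,N); sL=30/173, sR=30/257; mL=-30/173, mR=9045/44461; mL+mR=1335/44461 → advance +1; mR−mL=16755/44461 → turn +1·90°
n=2: pose=(3,-5,W); sL=12/101, sR=60/313; mL=-12/101, mR=7938/31613; mL+mR=4182/31613 → advance +1; mR−mL=11694/31613 → turn +1·90°
n=3: pose=(2,-5,S); sL=3/29, sR=15/106; mL=-3/29, mR=297/1537; mL+mR=138/1537 → advance +1; mR−mL=456/1537 → turn +1·90°
n=4: pose=(2,-6,E); sL=60/421, sR=12/125; mL=-60/421, mR=8802/52625; mL+mR=1302/52625 → advance +1; mR−mL=16302/52625 → turn +1·90°
n=5: pose=(3,-6,N); sL=30/173, sR=30/257; mL=-30/173, mR=9045/44461; mL+mR=1335/44461 → advance +1; mR−mL=16755/44461 → turn +1·90°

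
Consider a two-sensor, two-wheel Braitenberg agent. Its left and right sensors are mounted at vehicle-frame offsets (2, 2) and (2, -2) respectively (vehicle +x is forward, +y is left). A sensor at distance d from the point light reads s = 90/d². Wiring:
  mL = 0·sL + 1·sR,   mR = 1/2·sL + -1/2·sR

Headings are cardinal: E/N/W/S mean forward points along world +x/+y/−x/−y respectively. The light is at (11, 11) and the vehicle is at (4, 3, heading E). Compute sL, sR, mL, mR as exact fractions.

90/61 18/25 18/25 576/1525

left sensor world pos  = (6, 5); dL² = 61
right sensor world pos = (6, 1); dR² = 125
sL = 90/61 = 90/61
sR = 90/125 = 18/25
mL = 0·sL + 1·sR = 18/25
mR = 1/2·sL + -1/2·sR = 576/1525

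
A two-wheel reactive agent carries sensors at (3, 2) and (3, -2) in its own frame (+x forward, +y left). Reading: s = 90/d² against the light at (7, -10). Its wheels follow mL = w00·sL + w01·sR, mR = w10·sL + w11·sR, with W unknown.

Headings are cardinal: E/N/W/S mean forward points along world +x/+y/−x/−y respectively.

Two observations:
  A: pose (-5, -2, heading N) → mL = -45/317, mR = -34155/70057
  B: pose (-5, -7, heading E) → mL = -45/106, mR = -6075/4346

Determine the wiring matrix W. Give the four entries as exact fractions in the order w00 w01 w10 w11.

obs A: pose=(-5,-2,N) → sL=90/317, sR=90/221, mL=-45/317, mR=-34155/70057
obs B: pose=(-5,-7,E) → sL=45/53, sR=45/41, mL=-45/106, mR=-6075/4346
sensor matrix S = [[90/317, 90/221], [45/53, 45/41]]; det S = -5200200/152233861
solve [mL_A; mL_B] = S·[w00; w01] and [mR_A; mR_B] = S·[w10; w11]:
  w00 = -1/2, w01 = 0, w10 = -1, w11 = -1/2

-1/2 0 -1 -1/2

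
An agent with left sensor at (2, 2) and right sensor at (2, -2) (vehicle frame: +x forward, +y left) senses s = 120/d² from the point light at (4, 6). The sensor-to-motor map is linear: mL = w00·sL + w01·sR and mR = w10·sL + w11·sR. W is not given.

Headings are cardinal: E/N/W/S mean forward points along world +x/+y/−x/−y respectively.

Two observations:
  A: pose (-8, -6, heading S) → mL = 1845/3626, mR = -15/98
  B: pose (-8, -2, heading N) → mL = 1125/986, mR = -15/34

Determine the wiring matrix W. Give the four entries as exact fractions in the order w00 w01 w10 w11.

1/2 1 0 -1/2

obs A: pose=(-8,-6,S) → sL=15/37, sR=15/49, mL=1845/3626, mR=-15/98
obs B: pose=(-8,-2,N) → sL=15/29, sR=15/17, mL=1125/986, mR=-15/34
sensor matrix S = [[15/37, 15/49], [15/29, 15/17]]; det S = 178200/893809
solve [mL_A; mL_B] = S·[w00; w01] and [mR_A; mR_B] = S·[w10; w11]:
  w00 = 1/2, w01 = 1, w10 = 0, w11 = -1/2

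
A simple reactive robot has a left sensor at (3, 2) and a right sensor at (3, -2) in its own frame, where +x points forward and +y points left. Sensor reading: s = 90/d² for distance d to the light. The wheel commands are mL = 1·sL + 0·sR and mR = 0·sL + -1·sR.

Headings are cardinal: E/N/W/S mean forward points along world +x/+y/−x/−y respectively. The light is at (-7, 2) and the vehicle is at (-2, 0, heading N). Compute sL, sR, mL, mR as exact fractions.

9 9/5 9 -9/5

left sensor world pos  = (-4, 3); dL² = 10
right sensor world pos = (0, 3); dR² = 50
sL = 90/10 = 9
sR = 90/50 = 9/5
mL = 1·sL + 0·sR = 9
mR = 0·sL + -1·sR = -9/5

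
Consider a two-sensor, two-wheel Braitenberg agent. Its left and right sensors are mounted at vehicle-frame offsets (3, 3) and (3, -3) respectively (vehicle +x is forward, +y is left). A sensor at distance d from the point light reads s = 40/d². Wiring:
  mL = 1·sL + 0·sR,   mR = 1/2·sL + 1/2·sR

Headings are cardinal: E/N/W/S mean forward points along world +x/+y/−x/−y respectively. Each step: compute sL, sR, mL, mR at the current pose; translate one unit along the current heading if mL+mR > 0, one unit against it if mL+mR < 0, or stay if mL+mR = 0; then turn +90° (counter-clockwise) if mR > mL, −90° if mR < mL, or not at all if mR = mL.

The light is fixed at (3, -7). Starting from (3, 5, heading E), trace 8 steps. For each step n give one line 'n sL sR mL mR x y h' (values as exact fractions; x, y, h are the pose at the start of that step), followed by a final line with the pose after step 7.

n=0: pose=(3,5,E); sL=20/117, sR=4/9; mL=20/117, mR=4/13; mL+mR=56/117 → advance +1; mR−mL=16/117 → turn +1·90°
n=1: pose=(4,5,N); sL=40/229, sR=40/241; mL=40/229, mR=9400/55189; mL+mR=19040/55189 → advance +1; mR−mL=-240/55189 → turn -1·90°
n=2: pose=(4,6,E); sL=5/34, sR=10/29; mL=5/34, mR=485/1972; mL+mR=775/1972 → advance +1; mR−mL=195/1972 → turn +1·90°
n=3: pose=(5,6,N); sL=40/257, sR=40/281; mL=40/257, mR=10760/72217; mL+mR=22000/72217 → advance +1; mR−mL=-480/72217 → turn -1·90°
n=4: pose=(5,7,E); sL=20/157, sR=20/73; mL=20/157, mR=2300/11461; mL+mR=3760/11461 → advance +1; mR−mL=840/11461 → turn +1·90°
n=5: pose=(6,7,N); sL=40/289, sR=8/65; mL=40/289, mR=2456/18785; mL+mR=5056/18785 → advance +1; mR−mL=-144/18785 → turn -1·90°
n=6: pose=(6,8,E); sL=1/9, sR=2/9; mL=1/9, mR=1/6; mL+mR=5/18 → advance +1; mR−mL=1/18 → turn +1·90°
n=7: pose=(7,8,N); sL=8/65, sR=40/373; mL=8/65, mR=2792/24245; mL+mR=5776/24245 → advance +1; mR−mL=-192/24245 → turn -1·90°

0 20/117 4/9 20/117 4/13 3 5 E
1 40/229 40/241 40/229 9400/55189 4 5 N
2 5/34 10/29 5/34 485/1972 4 6 E
3 40/257 40/281 40/257 10760/72217 5 6 N
4 20/157 20/73 20/157 2300/11461 5 7 E
5 40/289 8/65 40/289 2456/18785 6 7 N
6 1/9 2/9 1/9 1/6 6 8 E
7 8/65 40/373 8/65 2792/24245 7 8 N
final 7 9 E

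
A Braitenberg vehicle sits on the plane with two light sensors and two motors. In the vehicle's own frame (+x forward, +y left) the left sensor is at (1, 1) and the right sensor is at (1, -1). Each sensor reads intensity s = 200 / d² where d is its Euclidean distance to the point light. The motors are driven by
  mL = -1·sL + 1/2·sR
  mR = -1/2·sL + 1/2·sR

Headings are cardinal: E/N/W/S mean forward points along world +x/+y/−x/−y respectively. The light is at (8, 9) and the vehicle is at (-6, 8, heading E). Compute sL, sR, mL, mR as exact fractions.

200/169 200/173 -17700/29237 -400/29237

left sensor world pos  = (-5, 9); dL² = 169
right sensor world pos = (-5, 7); dR² = 173
sL = 200/169 = 200/169
sR = 200/173 = 200/173
mL = -1·sL + 1/2·sR = -17700/29237
mR = -1/2·sL + 1/2·sR = -400/29237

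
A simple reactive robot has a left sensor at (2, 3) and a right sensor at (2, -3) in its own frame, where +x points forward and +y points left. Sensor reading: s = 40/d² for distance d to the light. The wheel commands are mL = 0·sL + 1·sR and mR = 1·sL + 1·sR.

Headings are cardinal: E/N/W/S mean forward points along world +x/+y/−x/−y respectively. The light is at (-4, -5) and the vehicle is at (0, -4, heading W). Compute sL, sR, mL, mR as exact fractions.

left sensor world pos  = (-2, -7); dL² = 8
right sensor world pos = (-2, -1); dR² = 20
sL = 40/8 = 5
sR = 40/20 = 2
mL = 0·sL + 1·sR = 2
mR = 1·sL + 1·sR = 7

5 2 2 7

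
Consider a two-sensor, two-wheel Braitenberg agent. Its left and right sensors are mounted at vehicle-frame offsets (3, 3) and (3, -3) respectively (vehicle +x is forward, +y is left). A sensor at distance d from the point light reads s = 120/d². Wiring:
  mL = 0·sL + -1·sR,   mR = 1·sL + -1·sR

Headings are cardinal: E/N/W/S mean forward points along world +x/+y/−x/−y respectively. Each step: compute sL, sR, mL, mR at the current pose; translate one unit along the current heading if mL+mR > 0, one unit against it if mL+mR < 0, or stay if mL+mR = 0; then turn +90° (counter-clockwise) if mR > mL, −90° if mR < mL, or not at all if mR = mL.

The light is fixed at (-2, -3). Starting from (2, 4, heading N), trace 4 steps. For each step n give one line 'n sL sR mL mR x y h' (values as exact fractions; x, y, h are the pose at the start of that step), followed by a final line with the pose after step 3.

n=0: pose=(2,4,N); sL=120/101, sR=120/149; mL=-120/149, mR=5760/15049; mL+mR=-6360/15049 → advance -1; mR−mL=120/101 → turn +1·90°
n=1: pose=(2,3,W); sL=12, sR=60/41; mL=-60/41, mR=432/41; mL+mR=372/41 → advance +1; mR−mL=12 → turn +1·90°
n=2: pose=(1,3,S); sL=8/3, sR=40/3; mL=-40/3, mR=-32/3; mL+mR=-24 → advance -1; mR−mL=8/3 → turn +1·90°
n=3: pose=(1,4,E); sL=15/17, sR=30/13; mL=-30/13, mR=-315/221; mL+mR=-825/221 → advance -1; mR−mL=15/17 → turn +1·90°

0 120/101 120/149 -120/149 5760/15049 2 4 N
1 12 60/41 -60/41 432/41 2 3 W
2 8/3 40/3 -40/3 -32/3 1 3 S
3 15/17 30/13 -30/13 -315/221 1 4 E
final 0 4 N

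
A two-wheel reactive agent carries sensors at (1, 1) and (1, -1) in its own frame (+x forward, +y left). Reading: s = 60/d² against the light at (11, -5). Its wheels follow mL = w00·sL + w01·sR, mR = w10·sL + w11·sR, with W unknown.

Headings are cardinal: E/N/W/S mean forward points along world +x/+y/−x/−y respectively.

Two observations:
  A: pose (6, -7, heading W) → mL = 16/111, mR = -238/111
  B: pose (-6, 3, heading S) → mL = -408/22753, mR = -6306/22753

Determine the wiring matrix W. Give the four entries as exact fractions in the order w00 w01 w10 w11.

-1/2 1/2 -1 -1/2

obs A: pose=(6,-7,W) → sL=4/3, sR=60/37, mL=16/111, mR=-238/111
obs B: pose=(-6,3,S) → sL=12/61, sR=60/373, mL=-408/22753, mR=-6306/22753
sensor matrix S = [[4/3, 60/37], [12/61, 60/373]]; det S = -88000/841861
solve [mL_A; mL_B] = S·[w00; w01] and [mR_A; mR_B] = S·[w10; w11]:
  w00 = -1/2, w01 = 1/2, w10 = -1, w11 = -1/2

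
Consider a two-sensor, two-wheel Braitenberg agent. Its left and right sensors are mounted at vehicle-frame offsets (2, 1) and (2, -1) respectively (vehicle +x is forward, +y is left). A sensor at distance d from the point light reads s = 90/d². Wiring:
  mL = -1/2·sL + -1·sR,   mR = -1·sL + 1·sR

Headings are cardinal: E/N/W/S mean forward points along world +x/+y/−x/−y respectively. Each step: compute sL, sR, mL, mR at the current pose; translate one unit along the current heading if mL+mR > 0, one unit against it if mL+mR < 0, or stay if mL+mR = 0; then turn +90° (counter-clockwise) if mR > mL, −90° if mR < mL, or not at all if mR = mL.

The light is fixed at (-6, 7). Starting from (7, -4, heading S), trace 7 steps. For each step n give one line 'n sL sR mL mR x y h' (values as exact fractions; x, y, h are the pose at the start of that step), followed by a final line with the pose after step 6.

0 18/73 90/313 -9387/22849 936/22849 7 -4 S
1 5/17 45/173 -2395/5882 -100/2941 7 -3 E
2 18/37 90/233 -5427/8621 -864/8621 6 -3 N
3 45/122 9/20 -387/610 99/1220 6 -4 W
4 18/73 90/313 -9387/22849 936/22849 7 -4 S
5 5/17 45/173 -2395/5882 -100/2941 7 -3 E
6 18/37 90/233 -5427/8621 -864/8621 6 -3 N
final 6 -4 W

n=0: pose=(7,-4,S); sL=18/73, sR=90/313; mL=-9387/22849, mR=936/22849; mL+mR=-27/73 → advance -1; mR−mL=10323/22849 → turn +1·90°
n=1: pose=(7,-3,E); sL=5/17, sR=45/173; mL=-2395/5882, mR=-100/2941; mL+mR=-15/34 → advance -1; mR−mL=2195/5882 → turn +1·90°
n=2: pose=(6,-3,N); sL=18/37, sR=90/233; mL=-5427/8621, mR=-864/8621; mL+mR=-27/37 → advance -1; mR−mL=4563/8621 → turn +1·90°
n=3: pose=(6,-4,W); sL=45/122, sR=9/20; mL=-387/610, mR=99/1220; mL+mR=-135/244 → advance -1; mR−mL=873/1220 → turn +1·90°
n=4: pose=(7,-4,S); sL=18/73, sR=90/313; mL=-9387/22849, mR=936/22849; mL+mR=-27/73 → advance -1; mR−mL=10323/22849 → turn +1·90°
n=5: pose=(7,-3,E); sL=5/17, sR=45/173; mL=-2395/5882, mR=-100/2941; mL+mR=-15/34 → advance -1; mR−mL=2195/5882 → turn +1·90°
n=6: pose=(6,-3,N); sL=18/37, sR=90/233; mL=-5427/8621, mR=-864/8621; mL+mR=-27/37 → advance -1; mR−mL=4563/8621 → turn +1·90°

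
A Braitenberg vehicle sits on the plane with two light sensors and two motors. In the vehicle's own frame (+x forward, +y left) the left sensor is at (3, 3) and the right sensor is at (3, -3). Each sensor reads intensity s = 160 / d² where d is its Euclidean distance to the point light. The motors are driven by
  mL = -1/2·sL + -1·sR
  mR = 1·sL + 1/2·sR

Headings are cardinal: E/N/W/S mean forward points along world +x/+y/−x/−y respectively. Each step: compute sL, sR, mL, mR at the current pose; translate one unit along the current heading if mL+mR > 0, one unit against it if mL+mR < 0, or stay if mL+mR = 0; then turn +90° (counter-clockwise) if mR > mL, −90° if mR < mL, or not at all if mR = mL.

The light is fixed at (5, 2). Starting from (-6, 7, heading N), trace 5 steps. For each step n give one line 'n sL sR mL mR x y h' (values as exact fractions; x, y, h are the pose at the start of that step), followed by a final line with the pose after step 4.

0 8/13 5/4 -81/52 129/104 -6 7 N
1 160/197 32/49 -10224/9653 10992/9653 -6 6 W
2 80/41 80/113 -7800/4633 10680/4633 -7 6 S
3 160/117 160/81 -2800/1053 2480/1053 -7 5 E
4 40/73 20/17 -1800/1241 1410/1241 -8 5 N
final -8 4 W

n=0: pose=(-6,7,N); sL=8/13, sR=5/4; mL=-81/52, mR=129/104; mL+mR=-33/104 → advance -1; mR−mL=291/104 → turn +1·90°
n=1: pose=(-6,6,W); sL=160/197, sR=32/49; mL=-10224/9653, mR=10992/9653; mL+mR=768/9653 → advance +1; mR−mL=21216/9653 → turn +1·90°
n=2: pose=(-7,6,S); sL=80/41, sR=80/113; mL=-7800/4633, mR=10680/4633; mL+mR=2880/4633 → advance +1; mR−mL=18480/4633 → turn +1·90°
n=3: pose=(-7,5,E); sL=160/117, sR=160/81; mL=-2800/1053, mR=2480/1053; mL+mR=-320/1053 → advance -1; mR−mL=1760/351 → turn +1·90°
n=4: pose=(-8,5,N); sL=40/73, sR=20/17; mL=-1800/1241, mR=1410/1241; mL+mR=-390/1241 → advance -1; mR−mL=3210/1241 → turn +1·90°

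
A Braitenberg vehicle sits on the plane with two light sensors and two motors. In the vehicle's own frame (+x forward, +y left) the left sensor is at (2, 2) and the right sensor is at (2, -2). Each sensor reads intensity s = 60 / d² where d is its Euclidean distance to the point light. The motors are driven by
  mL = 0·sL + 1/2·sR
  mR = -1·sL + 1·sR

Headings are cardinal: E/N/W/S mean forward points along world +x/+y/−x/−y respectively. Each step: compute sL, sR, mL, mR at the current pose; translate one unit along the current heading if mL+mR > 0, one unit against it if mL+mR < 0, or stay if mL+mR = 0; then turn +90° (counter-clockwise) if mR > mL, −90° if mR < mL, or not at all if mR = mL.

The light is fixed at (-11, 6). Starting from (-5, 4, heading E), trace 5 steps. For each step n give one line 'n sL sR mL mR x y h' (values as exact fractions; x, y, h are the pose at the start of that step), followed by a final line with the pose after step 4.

n=0: pose=(-5,4,E); sL=15/16, sR=3/4; mL=3/8, mR=-3/16; mL+mR=3/16 → advance +1; mR−mL=-9/16 → turn -1·90°
n=1: pose=(-4,4,S); sL=60/97, sR=60/41; mL=30/41, mR=3360/3977; mL+mR=6270/3977 → advance +1; mR−mL=450/3977 → turn +1·90°
n=2: pose=(-4,3,E); sL=30/41, sR=30/53; mL=15/53, mR=-360/2173; mL+mR=255/2173 → advance +1; mR−mL=-975/2173 → turn -1·90°
n=3: pose=(-3,3,S); sL=12/25, sR=60/61; mL=30/61, mR=768/1525; mL+mR=1518/1525 → advance +1; mR−mL=18/1525 → turn +1·90°
n=4: pose=(-3,2,E); sL=15/26, sR=15/34; mL=15/68, mR=-30/221; mL+mR=75/884 → advance +1; mR−mL=-315/884 → turn -1·90°

0 15/16 3/4 3/8 -3/16 -5 4 E
1 60/97 60/41 30/41 3360/3977 -4 4 S
2 30/41 30/53 15/53 -360/2173 -4 3 E
3 12/25 60/61 30/61 768/1525 -3 3 S
4 15/26 15/34 15/68 -30/221 -3 2 E
final -2 2 S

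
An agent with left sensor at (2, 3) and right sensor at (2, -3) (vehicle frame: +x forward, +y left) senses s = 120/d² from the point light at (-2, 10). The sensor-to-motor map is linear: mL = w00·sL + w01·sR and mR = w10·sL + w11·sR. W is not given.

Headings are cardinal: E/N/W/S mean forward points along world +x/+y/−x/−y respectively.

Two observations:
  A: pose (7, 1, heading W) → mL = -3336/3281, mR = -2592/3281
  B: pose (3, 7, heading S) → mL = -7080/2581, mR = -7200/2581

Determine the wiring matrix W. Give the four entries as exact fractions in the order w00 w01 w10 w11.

-1/2 -1/2 1 -1

obs A: pose=(7,1,W) → sL=120/193, sR=24/17, mL=-3336/3281, mR=-2592/3281
obs B: pose=(3,7,S) → sL=120/89, sR=120/29, mL=-7080/2581, mR=-7200/2581
sensor matrix S = [[120/193, 24/17], [120/89, 120/29]]; det S = 5667840/8468261
solve [mL_A; mL_B] = S·[w00; w01] and [mR_A; mR_B] = S·[w10; w11]:
  w00 = -1/2, w01 = -1/2, w10 = 1, w11 = -1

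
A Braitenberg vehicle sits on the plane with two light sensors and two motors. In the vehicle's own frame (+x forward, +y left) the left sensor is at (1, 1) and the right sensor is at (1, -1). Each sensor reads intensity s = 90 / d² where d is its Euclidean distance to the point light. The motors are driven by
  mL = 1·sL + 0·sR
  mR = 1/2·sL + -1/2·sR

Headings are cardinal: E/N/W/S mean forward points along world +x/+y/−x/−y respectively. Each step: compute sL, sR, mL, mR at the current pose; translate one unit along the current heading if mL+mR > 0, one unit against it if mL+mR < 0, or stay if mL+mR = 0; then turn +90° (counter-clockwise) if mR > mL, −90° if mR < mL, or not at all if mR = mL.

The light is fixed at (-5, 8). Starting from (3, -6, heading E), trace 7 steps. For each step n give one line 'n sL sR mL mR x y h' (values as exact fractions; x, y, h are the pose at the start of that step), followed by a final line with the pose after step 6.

0 9/25 5/17 9/25 14/425 3 -6 E
1 18/65 90/289 18/65 -324/18785 4 -6 S
2 9/32 9/26 9/32 -27/832 4 -7 W
3 18/49 90/277 18/49 288/13573 3 -7 N
4 9/25 5/17 9/25 14/425 3 -6 E
5 18/65 90/289 18/65 -324/18785 4 -6 S
6 9/32 9/26 9/32 -27/832 4 -7 W
final 3 -7 N

n=0: pose=(3,-6,E); sL=9/25, sR=5/17; mL=9/25, mR=14/425; mL+mR=167/425 → advance +1; mR−mL=-139/425 → turn -1·90°
n=1: pose=(4,-6,S); sL=18/65, sR=90/289; mL=18/65, mR=-324/18785; mL+mR=4878/18785 → advance +1; mR−mL=-5526/18785 → turn -1·90°
n=2: pose=(4,-7,W); sL=9/32, sR=9/26; mL=9/32, mR=-27/832; mL+mR=207/832 → advance +1; mR−mL=-261/832 → turn -1·90°
n=3: pose=(3,-7,N); sL=18/49, sR=90/277; mL=18/49, mR=288/13573; mL+mR=5274/13573 → advance +1; mR−mL=-4698/13573 → turn -1·90°
n=4: pose=(3,-6,E); sL=9/25, sR=5/17; mL=9/25, mR=14/425; mL+mR=167/425 → advance +1; mR−mL=-139/425 → turn -1·90°
n=5: pose=(4,-6,S); sL=18/65, sR=90/289; mL=18/65, mR=-324/18785; mL+mR=4878/18785 → advance +1; mR−mL=-5526/18785 → turn -1·90°
n=6: pose=(4,-7,W); sL=9/32, sR=9/26; mL=9/32, mR=-27/832; mL+mR=207/832 → advance +1; mR−mL=-261/832 → turn -1·90°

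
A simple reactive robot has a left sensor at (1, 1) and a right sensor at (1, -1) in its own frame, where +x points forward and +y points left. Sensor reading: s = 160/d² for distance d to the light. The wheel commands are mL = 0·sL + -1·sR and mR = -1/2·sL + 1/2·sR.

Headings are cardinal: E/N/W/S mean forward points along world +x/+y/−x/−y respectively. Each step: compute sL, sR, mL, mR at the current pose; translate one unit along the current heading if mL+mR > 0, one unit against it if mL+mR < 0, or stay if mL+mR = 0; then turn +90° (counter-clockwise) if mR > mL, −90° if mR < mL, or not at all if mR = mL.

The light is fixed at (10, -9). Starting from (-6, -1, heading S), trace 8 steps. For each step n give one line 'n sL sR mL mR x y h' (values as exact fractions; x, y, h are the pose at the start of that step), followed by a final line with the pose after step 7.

n=0: pose=(-6,-1,S); sL=80/137, sR=80/169; mL=-80/169, mR=-1280/23153; mL+mR=-12240/23153 → advance -1; mR−mL=9680/23153 → turn +1·90°
n=1: pose=(-6,0,E); sL=32/65, sR=160/289; mL=-160/289, mR=576/18785; mL+mR=-9824/18785 → advance -1; mR−mL=10976/18785 → turn +1·90°
n=2: pose=(-7,0,N); sL=20/53, sR=40/89; mL=-40/89, mR=170/4717; mL+mR=-1950/4717 → advance -1; mR−mL=2290/4717 → turn +1·90°
n=3: pose=(-7,-1,W); sL=160/373, sR=32/81; mL=-32/81, mR=-512/30213; mL+mR=-12448/30213 → advance -1; mR−mL=3808/10071 → turn +1·90°
n=4: pose=(-6,-1,S); sL=80/137, sR=80/169; mL=-80/169, mR=-1280/23153; mL+mR=-12240/23153 → advance -1; mR−mL=9680/23153 → turn +1·90°
n=5: pose=(-6,0,E); sL=32/65, sR=160/289; mL=-160/289, mR=576/18785; mL+mR=-9824/18785 → advance -1; mR−mL=10976/18785 → turn +1·90°
n=6: pose=(-7,0,N); sL=20/53, sR=40/89; mL=-40/89, mR=170/4717; mL+mR=-1950/4717 → advance -1; mR−mL=2290/4717 → turn +1·90°
n=7: pose=(-7,-1,W); sL=160/373, sR=32/81; mL=-32/81, mR=-512/30213; mL+mR=-12448/30213 → advance -1; mR−mL=3808/10071 → turn +1·90°

0 80/137 80/169 -80/169 -1280/23153 -6 -1 S
1 32/65 160/289 -160/289 576/18785 -6 0 E
2 20/53 40/89 -40/89 170/4717 -7 0 N
3 160/373 32/81 -32/81 -512/30213 -7 -1 W
4 80/137 80/169 -80/169 -1280/23153 -6 -1 S
5 32/65 160/289 -160/289 576/18785 -6 0 E
6 20/53 40/89 -40/89 170/4717 -7 0 N
7 160/373 32/81 -32/81 -512/30213 -7 -1 W
final -6 -1 S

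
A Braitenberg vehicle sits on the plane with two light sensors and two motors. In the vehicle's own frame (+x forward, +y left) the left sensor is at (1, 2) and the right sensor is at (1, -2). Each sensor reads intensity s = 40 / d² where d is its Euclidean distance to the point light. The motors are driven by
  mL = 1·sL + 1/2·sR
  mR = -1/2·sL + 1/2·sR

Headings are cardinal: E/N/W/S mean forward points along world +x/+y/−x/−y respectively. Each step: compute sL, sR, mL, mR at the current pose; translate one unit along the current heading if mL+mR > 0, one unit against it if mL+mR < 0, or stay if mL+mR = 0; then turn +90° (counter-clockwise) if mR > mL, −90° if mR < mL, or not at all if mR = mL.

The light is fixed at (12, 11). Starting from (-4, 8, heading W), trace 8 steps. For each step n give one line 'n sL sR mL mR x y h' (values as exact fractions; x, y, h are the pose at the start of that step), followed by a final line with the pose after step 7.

n=0: pose=(-4,8,W); sL=20/157, sR=4/29; mL=894/4553, mR=24/4553; mL+mR=918/4553 → advance +1; mR−mL=-30/157 → turn -1·90°
n=1: pose=(-5,8,N); sL=8/73, sR=40/229; mL=3292/16717, mR=544/16717; mL+mR=3836/16717 → advance +1; mR−mL=-12/73 → turn -1·90°
n=2: pose=(-5,9,E); sL=5/32, sR=5/34; mL=125/544, mR=-5/1088; mL+mR=245/1088 → advance +1; mR−mL=-15/64 → turn -1·90°
n=3: pose=(-4,9,S); sL=8/41, sR=40/333; mL=3484/13653, mR=-512/13653; mL+mR=2972/13653 → advance +1; mR−mL=-12/41 → turn -1·90°
n=4: pose=(-4,8,W); sL=20/157, sR=4/29; mL=894/4553, mR=24/4553; mL+mR=918/4553 → advance +1; mR−mL=-30/157 → turn -1·90°
n=5: pose=(-5,8,N); sL=8/73, sR=40/229; mL=3292/16717, mR=544/16717; mL+mR=3836/16717 → advance +1; mR−mL=-12/73 → turn -1·90°
n=6: pose=(-5,9,E); sL=5/32, sR=5/34; mL=125/544, mR=-5/1088; mL+mR=245/1088 → advance +1; mR−mL=-15/64 → turn -1·90°
n=7: pose=(-4,9,S); sL=8/41, sR=40/333; mL=3484/13653, mR=-512/13653; mL+mR=2972/13653 → advance +1; mR−mL=-12/41 → turn -1·90°

0 20/157 4/29 894/4553 24/4553 -4 8 W
1 8/73 40/229 3292/16717 544/16717 -5 8 N
2 5/32 5/34 125/544 -5/1088 -5 9 E
3 8/41 40/333 3484/13653 -512/13653 -4 9 S
4 20/157 4/29 894/4553 24/4553 -4 8 W
5 8/73 40/229 3292/16717 544/16717 -5 8 N
6 5/32 5/34 125/544 -5/1088 -5 9 E
7 8/41 40/333 3484/13653 -512/13653 -4 9 S
final -4 8 W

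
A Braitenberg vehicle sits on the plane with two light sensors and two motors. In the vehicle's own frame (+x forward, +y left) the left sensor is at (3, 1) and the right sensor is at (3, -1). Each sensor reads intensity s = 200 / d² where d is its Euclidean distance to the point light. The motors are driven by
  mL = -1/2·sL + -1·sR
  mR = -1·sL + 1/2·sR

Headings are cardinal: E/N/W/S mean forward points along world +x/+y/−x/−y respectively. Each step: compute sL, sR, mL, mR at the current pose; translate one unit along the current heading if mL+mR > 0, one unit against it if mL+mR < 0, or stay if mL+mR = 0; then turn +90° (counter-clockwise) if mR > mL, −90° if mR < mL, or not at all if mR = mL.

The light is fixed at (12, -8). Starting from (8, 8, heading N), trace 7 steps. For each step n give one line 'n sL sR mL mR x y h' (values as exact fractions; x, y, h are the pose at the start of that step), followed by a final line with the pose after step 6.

0 100/193 20/37 -5710/7141 -1770/7141 8 8 N
1 40/49 40/61 -3180/2989 -1460/2989 8 7 W
2 50/37 5/4 -285/148 -215/296 9 7 S
3 200/289 8/9 -3212/2601 -644/2601 9 8 E
4 100/193 20/37 -5710/7141 -1770/7141 8 8 N
5 40/49 40/61 -3180/2989 -1460/2989 8 7 W
6 50/37 5/4 -285/148 -215/296 9 7 S
final 9 8 E

n=0: pose=(8,8,N); sL=100/193, sR=20/37; mL=-5710/7141, mR=-1770/7141; mL+mR=-7480/7141 → advance -1; mR−mL=3940/7141 → turn +1·90°
n=1: pose=(8,7,W); sL=40/49, sR=40/61; mL=-3180/2989, mR=-1460/2989; mL+mR=-4640/2989 → advance -1; mR−mL=1720/2989 → turn +1·90°
n=2: pose=(9,7,S); sL=50/37, sR=5/4; mL=-285/148, mR=-215/296; mL+mR=-785/296 → advance -1; mR−mL=355/296 → turn +1·90°
n=3: pose=(9,8,E); sL=200/289, sR=8/9; mL=-3212/2601, mR=-644/2601; mL+mR=-3856/2601 → advance -1; mR−mL=856/867 → turn +1·90°
n=4: pose=(8,8,N); sL=100/193, sR=20/37; mL=-5710/7141, mR=-1770/7141; mL+mR=-7480/7141 → advance -1; mR−mL=3940/7141 → turn +1·90°
n=5: pose=(8,7,W); sL=40/49, sR=40/61; mL=-3180/2989, mR=-1460/2989; mL+mR=-4640/2989 → advance -1; mR−mL=1720/2989 → turn +1·90°
n=6: pose=(9,7,S); sL=50/37, sR=5/4; mL=-285/148, mR=-215/296; mL+mR=-785/296 → advance -1; mR−mL=355/296 → turn +1·90°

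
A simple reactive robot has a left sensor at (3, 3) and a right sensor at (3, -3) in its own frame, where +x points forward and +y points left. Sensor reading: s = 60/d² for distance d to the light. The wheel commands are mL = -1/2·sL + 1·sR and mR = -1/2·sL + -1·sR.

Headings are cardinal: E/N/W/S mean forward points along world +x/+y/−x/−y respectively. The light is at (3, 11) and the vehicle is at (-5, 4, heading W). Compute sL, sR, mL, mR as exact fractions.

left sensor world pos  = (-8, 1); dL² = 221
right sensor world pos = (-8, 7); dR² = 137
sL = 60/221 = 60/221
sR = 60/137 = 60/137
mL = -1/2·sL + 1·sR = 9150/30277
mR = -1/2·sL + -1·sR = -17370/30277

60/221 60/137 9150/30277 -17370/30277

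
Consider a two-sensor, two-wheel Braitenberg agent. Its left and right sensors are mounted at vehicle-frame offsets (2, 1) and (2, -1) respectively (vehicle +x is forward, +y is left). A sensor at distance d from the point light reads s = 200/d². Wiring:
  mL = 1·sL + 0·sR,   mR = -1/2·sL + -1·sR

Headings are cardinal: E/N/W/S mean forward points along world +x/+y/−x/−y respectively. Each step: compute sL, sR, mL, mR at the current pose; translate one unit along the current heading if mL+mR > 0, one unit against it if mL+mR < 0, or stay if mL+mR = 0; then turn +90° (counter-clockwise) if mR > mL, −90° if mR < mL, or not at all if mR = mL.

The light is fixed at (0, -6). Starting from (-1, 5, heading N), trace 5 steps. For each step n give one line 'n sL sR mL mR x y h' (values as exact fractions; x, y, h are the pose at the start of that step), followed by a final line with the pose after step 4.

0 200/173 200/169 200/173 -51500/29237 -1 5 N
1 100/61 100/41 100/61 -8150/2501 -1 4 E
2 40/13 200/73 40/13 -4060/949 -2 4 S
3 50/29 5/4 50/29 -245/116 -2 5 W
4 200/173 200/169 200/173 -51500/29237 -1 5 N
final -1 4 E

n=0: pose=(-1,5,N); sL=200/173, sR=200/169; mL=200/173, mR=-51500/29237; mL+mR=-17700/29237 → advance -1; mR−mL=-85300/29237 → turn -1·90°
n=1: pose=(-1,4,E); sL=100/61, sR=100/41; mL=100/61, mR=-8150/2501; mL+mR=-4050/2501 → advance -1; mR−mL=-12250/2501 → turn -1·90°
n=2: pose=(-2,4,S); sL=40/13, sR=200/73; mL=40/13, mR=-4060/949; mL+mR=-1140/949 → advance -1; mR−mL=-6980/949 → turn -1·90°
n=3: pose=(-2,5,W); sL=50/29, sR=5/4; mL=50/29, mR=-245/116; mL+mR=-45/116 → advance -1; mR−mL=-445/116 → turn -1·90°
n=4: pose=(-1,5,N); sL=200/173, sR=200/169; mL=200/173, mR=-51500/29237; mL+mR=-17700/29237 → advance -1; mR−mL=-85300/29237 → turn -1·90°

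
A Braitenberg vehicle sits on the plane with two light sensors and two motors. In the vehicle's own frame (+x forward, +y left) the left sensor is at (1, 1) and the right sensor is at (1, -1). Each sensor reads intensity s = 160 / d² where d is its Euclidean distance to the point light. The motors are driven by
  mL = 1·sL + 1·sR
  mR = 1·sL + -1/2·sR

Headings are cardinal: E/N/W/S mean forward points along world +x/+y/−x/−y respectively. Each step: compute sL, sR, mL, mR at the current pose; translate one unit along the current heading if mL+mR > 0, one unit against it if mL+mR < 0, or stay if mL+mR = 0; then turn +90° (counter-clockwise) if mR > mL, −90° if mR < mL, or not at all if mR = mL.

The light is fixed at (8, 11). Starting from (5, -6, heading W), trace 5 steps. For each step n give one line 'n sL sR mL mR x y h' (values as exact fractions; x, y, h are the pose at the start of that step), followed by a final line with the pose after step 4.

0 8/17 10/17 18/17 3/17 5 -6 W
1 160/281 32/53 17472/14893 3984/14893 4 -6 N
2 80/117 80/149 21280/17433 7240/17433 4 -5 E
3 160/293 32/61 19136/17873 5072/17873 5 -5 S
4 8/17 10/17 18/17 3/17 5 -6 W
final 4 -6 N

n=0: pose=(5,-6,W); sL=8/17, sR=10/17; mL=18/17, mR=3/17; mL+mR=21/17 → advance +1; mR−mL=-15/17 → turn -1·90°
n=1: pose=(4,-6,N); sL=160/281, sR=32/53; mL=17472/14893, mR=3984/14893; mL+mR=21456/14893 → advance +1; mR−mL=-48/53 → turn -1·90°
n=2: pose=(4,-5,E); sL=80/117, sR=80/149; mL=21280/17433, mR=7240/17433; mL+mR=28520/17433 → advance +1; mR−mL=-120/149 → turn -1·90°
n=3: pose=(5,-5,S); sL=160/293, sR=32/61; mL=19136/17873, mR=5072/17873; mL+mR=24208/17873 → advance +1; mR−mL=-48/61 → turn -1·90°
n=4: pose=(5,-6,W); sL=8/17, sR=10/17; mL=18/17, mR=3/17; mL+mR=21/17 → advance +1; mR−mL=-15/17 → turn -1·90°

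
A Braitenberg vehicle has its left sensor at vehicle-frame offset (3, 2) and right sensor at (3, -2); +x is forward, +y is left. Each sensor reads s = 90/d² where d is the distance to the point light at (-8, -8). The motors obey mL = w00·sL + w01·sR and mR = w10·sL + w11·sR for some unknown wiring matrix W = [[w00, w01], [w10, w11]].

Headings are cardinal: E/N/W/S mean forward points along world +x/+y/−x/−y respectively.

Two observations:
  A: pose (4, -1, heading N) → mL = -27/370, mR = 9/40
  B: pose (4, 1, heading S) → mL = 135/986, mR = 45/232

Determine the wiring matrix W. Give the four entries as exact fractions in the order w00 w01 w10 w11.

-1/2 1/2 1/2 0

obs A: pose=(4,-1,N) → sL=9/20, sR=45/148, mL=-27/370, mR=9/40
obs B: pose=(4,1,S) → sL=45/116, sR=45/68, mL=135/986, mR=45/232
sensor matrix S = [[9/20, 45/148], [45/116, 45/68]]; det S = 6561/36482
solve [mL_A; mL_B] = S·[w00; w01] and [mR_A; mR_B] = S·[w10; w11]:
  w00 = -1/2, w01 = 1/2, w10 = 1/2, w11 = 0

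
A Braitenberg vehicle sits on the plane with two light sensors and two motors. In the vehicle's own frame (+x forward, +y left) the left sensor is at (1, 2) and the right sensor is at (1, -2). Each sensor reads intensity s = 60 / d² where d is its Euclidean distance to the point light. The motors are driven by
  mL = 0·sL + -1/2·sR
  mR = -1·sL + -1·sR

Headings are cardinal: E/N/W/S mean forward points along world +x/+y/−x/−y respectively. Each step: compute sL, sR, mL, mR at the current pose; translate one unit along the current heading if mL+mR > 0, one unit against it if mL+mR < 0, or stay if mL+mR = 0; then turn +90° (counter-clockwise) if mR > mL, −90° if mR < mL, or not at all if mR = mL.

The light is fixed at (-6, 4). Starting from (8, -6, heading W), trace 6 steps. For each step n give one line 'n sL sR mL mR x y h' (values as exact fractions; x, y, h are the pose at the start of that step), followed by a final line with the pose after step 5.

0 60/313 60/233 -30/233 -32760/72929 8 -6 W
1 6/25 6/37 -3/37 -372/925 9 -6 N
2 60/337 12/85 -6/85 -9144/28645 9 -7 E
3 3/20 5/24 -5/48 -43/120 8 -7 S
4 60/313 60/233 -30/233 -32760/72929 8 -6 W
5 6/25 6/37 -3/37 -372/925 9 -6 N
final 9 -7 E

n=0: pose=(8,-6,W); sL=60/313, sR=60/233; mL=-30/233, mR=-32760/72929; mL+mR=-42150/72929 → advance -1; mR−mL=-23370/72929 → turn -1·90°
n=1: pose=(9,-6,N); sL=6/25, sR=6/37; mL=-3/37, mR=-372/925; mL+mR=-447/925 → advance -1; mR−mL=-297/925 → turn -1·90°
n=2: pose=(9,-7,E); sL=60/337, sR=12/85; mL=-6/85, mR=-9144/28645; mL+mR=-11166/28645 → advance -1; mR−mL=-7122/28645 → turn -1·90°
n=3: pose=(8,-7,S); sL=3/20, sR=5/24; mL=-5/48, mR=-43/120; mL+mR=-37/80 → advance -1; mR−mL=-61/240 → turn -1·90°
n=4: pose=(8,-6,W); sL=60/313, sR=60/233; mL=-30/233, mR=-32760/72929; mL+mR=-42150/72929 → advance -1; mR−mL=-23370/72929 → turn -1·90°
n=5: pose=(9,-6,N); sL=6/25, sR=6/37; mL=-3/37, mR=-372/925; mL+mR=-447/925 → advance -1; mR−mL=-297/925 → turn -1·90°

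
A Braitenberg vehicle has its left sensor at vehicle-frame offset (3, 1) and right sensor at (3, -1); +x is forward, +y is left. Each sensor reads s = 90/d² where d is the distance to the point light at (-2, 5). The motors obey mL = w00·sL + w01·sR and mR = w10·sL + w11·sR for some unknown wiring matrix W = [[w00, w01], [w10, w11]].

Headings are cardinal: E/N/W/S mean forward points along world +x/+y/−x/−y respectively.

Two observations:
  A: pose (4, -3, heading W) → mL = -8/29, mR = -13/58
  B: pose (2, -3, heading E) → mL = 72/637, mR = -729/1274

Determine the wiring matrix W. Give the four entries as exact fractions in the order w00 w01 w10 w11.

1/2 -1/2 -1 1/2

obs A: pose=(4,-3,W) → sL=1, sR=45/29, mL=-8/29, mR=-13/58
obs B: pose=(2,-3,E) → sL=45/49, sR=9/13, mL=72/637, mR=-729/1274
sensor matrix S = [[1, 45/29], [45/49, 9/13]]; det S = -13536/18473
solve [mL_A; mL_B] = S·[w00; w01] and [mR_A; mR_B] = S·[w10; w11]:
  w00 = 1/2, w01 = -1/2, w10 = -1, w11 = 1/2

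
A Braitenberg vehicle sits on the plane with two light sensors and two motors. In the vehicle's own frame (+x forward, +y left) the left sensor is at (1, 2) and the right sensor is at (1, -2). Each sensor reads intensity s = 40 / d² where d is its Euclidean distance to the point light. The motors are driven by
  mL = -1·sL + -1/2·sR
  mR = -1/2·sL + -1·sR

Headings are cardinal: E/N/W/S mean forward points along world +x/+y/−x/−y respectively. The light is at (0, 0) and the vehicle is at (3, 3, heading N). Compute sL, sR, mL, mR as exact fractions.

40/17 40/41 -1980/697 -1500/697

left sensor world pos  = (1, 4); dL² = 17
right sensor world pos = (5, 4); dR² = 41
sL = 40/17 = 40/17
sR = 40/41 = 40/41
mL = -1·sL + -1/2·sR = -1980/697
mR = -1/2·sL + -1·sR = -1500/697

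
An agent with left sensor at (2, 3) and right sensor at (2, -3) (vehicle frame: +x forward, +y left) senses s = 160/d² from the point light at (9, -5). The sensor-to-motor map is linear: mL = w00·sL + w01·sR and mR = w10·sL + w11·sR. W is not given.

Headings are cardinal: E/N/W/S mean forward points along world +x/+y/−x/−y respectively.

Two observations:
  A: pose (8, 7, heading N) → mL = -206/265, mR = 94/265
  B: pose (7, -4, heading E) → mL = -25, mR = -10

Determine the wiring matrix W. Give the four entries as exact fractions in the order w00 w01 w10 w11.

obs A: pose=(8,7,N) → sL=40/53, sR=4/5, mL=-206/265, mR=94/265
obs B: pose=(7,-4,E) → sL=10, sR=40, mL=-25, mR=-10
sensor matrix S = [[40/53, 4/5], [10, 40]]; det S = 1176/53
solve [mL_A; mL_B] = S·[w00; w01] and [mR_A; mR_B] = S·[w10; w11]:
  w00 = -1/2, w01 = -1/2, w10 = 1, w11 = -1/2

-1/2 -1/2 1 -1/2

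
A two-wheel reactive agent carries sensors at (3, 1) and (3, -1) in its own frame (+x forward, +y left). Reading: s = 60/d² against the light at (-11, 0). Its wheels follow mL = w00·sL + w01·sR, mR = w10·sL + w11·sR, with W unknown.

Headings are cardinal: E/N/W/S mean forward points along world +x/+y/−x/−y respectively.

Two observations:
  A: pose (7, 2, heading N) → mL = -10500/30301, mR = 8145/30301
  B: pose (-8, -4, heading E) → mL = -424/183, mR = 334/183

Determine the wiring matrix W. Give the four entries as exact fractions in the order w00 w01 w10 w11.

-1 -1 1 1/2

obs A: pose=(7,2,N) → sL=30/157, sR=30/193, mL=-10500/30301, mR=8145/30301
obs B: pose=(-8,-4,E) → sL=4/3, sR=60/61, mL=-424/183, mR=334/183
sensor matrix S = [[30/157, 30/193], [4/3, 60/61]]; det S = -35680/1848361
solve [mL_A; mL_B] = S·[w00; w01] and [mR_A; mR_B] = S·[w10; w11]:
  w00 = -1, w01 = -1, w10 = 1, w11 = 1/2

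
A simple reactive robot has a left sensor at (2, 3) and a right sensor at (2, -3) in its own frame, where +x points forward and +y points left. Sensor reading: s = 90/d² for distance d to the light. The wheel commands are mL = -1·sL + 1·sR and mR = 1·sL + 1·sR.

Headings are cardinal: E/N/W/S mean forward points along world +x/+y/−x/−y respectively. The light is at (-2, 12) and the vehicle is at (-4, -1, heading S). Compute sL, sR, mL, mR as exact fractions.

left sensor world pos  = (-1, -3); dL² = 226
right sensor world pos = (-7, -3); dR² = 250
sL = 90/226 = 45/113
sR = 90/250 = 9/25
mL = -1·sL + 1·sR = -108/2825
mR = 1·sL + 1·sR = 2142/2825

45/113 9/25 -108/2825 2142/2825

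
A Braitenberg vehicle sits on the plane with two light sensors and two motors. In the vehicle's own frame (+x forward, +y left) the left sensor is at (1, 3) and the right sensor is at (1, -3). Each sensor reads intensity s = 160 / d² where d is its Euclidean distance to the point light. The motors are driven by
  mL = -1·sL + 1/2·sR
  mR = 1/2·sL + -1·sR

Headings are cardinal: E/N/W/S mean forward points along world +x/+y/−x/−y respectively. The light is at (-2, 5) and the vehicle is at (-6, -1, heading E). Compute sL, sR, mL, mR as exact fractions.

left sensor world pos  = (-5, 2); dL² = 18
right sensor world pos = (-5, -4); dR² = 90
sL = 160/18 = 80/9
sR = 160/90 = 16/9
mL = -1·sL + 1/2·sR = -8
mR = 1/2·sL + -1·sR = 8/3

80/9 16/9 -8 8/3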